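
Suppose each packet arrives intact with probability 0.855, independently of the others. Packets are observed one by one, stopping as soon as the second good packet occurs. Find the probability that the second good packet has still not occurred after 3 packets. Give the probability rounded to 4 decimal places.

0.0570

Needing more than 3 packets ⇔ fewer than 2 successes in the first 3. With X ~ Binomial(3, 0.855), P(Y > 3) = P(X ≤ 1).
  k=0: C(3,0)·0.855^0·0.145^3 = 0.003049
  k=1: C(3,1)·0.855^1·0.145^2 = 0.053929
P(X ≤ 1) = 0.056978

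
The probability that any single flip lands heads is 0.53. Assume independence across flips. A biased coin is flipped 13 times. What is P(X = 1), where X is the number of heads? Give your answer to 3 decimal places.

0.001

X ~ Binomial(n=13, p=0.53).
P(X=1) = C(13,1) · p^1 · (1−p)^12
= 13 · 0.53 · 0.00011619 = 0.00080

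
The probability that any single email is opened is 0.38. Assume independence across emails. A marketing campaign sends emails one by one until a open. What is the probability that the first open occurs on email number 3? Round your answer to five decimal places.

0.14607

Geometric (trials to first success), p = 0.38.
P(Y = 3) = (1−p)^2 · p = 0.3844 · 0.38 = 0.1460720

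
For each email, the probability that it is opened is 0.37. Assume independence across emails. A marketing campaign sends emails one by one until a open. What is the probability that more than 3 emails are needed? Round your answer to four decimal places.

Y = number of emails to the first success; geometric, p = 0.37.
P(Y > 3) = P(first 3 all fail) = (1−p)^3 = 0.250047

0.2500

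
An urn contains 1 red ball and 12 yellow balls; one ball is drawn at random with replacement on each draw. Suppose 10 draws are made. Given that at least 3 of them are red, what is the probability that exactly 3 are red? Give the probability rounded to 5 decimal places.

X ~ Binomial(10, 0.076923). Want P(X=3 | X≥3) = P(X=3) / P(X≥3).
P(X=3) = C(10,3)·0.076923^3·0.923077^7 = 0.0311901
P(X≥3) = 1 − 0.4491371 − 0.3742809 − 0.1403553 = 0.0362266
Ratio = 0.0311901 / 0.0362266 = 0.8609711

0.86097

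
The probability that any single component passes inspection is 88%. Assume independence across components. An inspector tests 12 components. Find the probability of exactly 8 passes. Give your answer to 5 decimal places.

0.03691

X ~ Binomial(n=12, p=0.88).
P(X=8) = C(12,8) · p^8 · (1−p)^4
= 495 · 0.35963 · 0.00020736 = 0.0369140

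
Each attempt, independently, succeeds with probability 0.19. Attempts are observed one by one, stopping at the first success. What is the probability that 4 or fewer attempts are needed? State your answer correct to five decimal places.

0.56953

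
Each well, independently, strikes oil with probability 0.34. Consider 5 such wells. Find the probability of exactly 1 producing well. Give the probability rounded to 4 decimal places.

X ~ Binomial(n=5, p=0.34).
P(X=1) = C(5,1) · p^1 · (1−p)^4
= 5 · 0.34 · 0.18975 = 0.322571

0.3226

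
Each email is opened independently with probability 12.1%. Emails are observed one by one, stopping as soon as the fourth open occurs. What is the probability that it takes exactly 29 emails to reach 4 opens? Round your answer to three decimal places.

0.028

Y = trial on which the fourth success occurs; negative binomial, r=4, p=0.121.
P(Y=29) = C(28,3) · p^4 · (1−p)^25
= 3276 · 0.00021436 · 0.039785 = 0.02794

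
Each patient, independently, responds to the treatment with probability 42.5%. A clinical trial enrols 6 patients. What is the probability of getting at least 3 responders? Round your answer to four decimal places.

0.5074

X ~ Binomial(6, 0.425); P(X ≥ 3) = Σ C(6,k) p^k (1−p)^(6−k) over k:
  k=3: C(6,3)·0.425^3·0.575^3 = 0.291877
  k=4: C(6,4)·0.425^4·0.575^2 = 0.161802
  k=5: C(6,5)·0.425^5·0.575^1 = 0.047837
  k=6: C(6,6)·0.425^6·0.575^0 = 0.005893
Total = 0.507409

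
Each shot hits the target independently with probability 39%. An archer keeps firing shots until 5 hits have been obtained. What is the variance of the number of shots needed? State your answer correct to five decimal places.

20.05260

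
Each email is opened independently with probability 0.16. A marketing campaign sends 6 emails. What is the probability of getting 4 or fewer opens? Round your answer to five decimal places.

X ~ Binomial(6, 0.16); P(X ≤ 4) = Σ C(6,k) p^k (1−p)^(6−k) over k:
  k=0: C(6,0)·0.16^0·0.84^6 = 0.3512980
  k=1: C(6,1)·0.16^1·0.84^5 = 0.4014835
  k=2: C(6,2)·0.16^2·0.84^4 = 0.1911826
  k=3: C(6,3)·0.16^3·0.84^3 = 0.0485543
  k=4: C(6,4)·0.16^4·0.84^2 = 0.0069363
Total = 0.9994547

0.99945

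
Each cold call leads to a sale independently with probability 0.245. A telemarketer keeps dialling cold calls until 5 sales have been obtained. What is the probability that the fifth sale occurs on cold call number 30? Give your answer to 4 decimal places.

0.0186

Y = trial on which the fifth success occurs; negative binomial, r=5, p=0.245.
P(Y=30) = C(29,4) · p^5 · (1−p)^25
= 23751 · 0.00088274 · 0.00088853 = 0.018629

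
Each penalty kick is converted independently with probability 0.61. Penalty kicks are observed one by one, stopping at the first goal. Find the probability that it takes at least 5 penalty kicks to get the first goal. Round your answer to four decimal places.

0.0231

Y = number of penalty kicks to the first success; geometric, p = 0.61.
P(Y > 4) = P(first 4 all fail) = (1−p)^4 = 0.023134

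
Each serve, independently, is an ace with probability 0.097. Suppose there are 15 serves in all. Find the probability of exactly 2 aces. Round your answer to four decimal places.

X ~ Binomial(n=15, p=0.097).
P(X=2) = C(15,2) · p^2 · (1−p)^13
= 105 · 0.009409 · 0.26542 = 0.262225

0.2622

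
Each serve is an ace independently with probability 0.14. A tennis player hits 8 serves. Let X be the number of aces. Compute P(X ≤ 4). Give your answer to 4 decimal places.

X ~ Binomial(8, 0.14); P(X ≤ 4) = Σ C(8,k) p^k (1−p)^(8−k) over k:
  k=0: C(8,0)·0.14^0·0.86^8 = 0.299218
  k=1: C(8,1)·0.14^1·0.86^7 = 0.389679
  k=2: C(8,2)·0.14^2·0.86^6 = 0.222026
  k=3: C(8,3)·0.14^3·0.86^5 = 0.072288
  k=4: C(8,4)·0.14^4·0.86^4 = 0.014710
Total = 0.997921

0.9979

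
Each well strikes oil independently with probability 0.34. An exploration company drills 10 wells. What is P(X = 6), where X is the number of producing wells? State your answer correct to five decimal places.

0.06156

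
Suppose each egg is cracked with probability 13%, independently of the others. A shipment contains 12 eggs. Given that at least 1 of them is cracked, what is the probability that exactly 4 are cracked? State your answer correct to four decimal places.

0.0571

X ~ Binomial(12, 0.13). Want P(X=4 | X≥1) = P(X=4) / P(X≥1).
P(X=4) = C(12,4)·0.13^4·0.87^8 = 0.046402
P(X≥1) = 1 − 0.188032 = 0.811968
Ratio = 0.046402 / 0.811968 = 0.057147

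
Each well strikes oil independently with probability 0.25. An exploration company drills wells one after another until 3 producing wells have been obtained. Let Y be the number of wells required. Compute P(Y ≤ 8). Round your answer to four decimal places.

0.3215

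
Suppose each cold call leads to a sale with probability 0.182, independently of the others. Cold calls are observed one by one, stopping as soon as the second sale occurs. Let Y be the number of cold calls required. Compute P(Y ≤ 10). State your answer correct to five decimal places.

Finishing within 10 cold calls ⇔ at least 2 successes in the first 10. With X ~ Binomial(10, 0.182), P(Y ≤ 10) = 1 − P(X ≤ 1).
  k=0: C(10,0)·0.182^0·0.818^10 = 0.1341322
  k=1: C(10,1)·0.182^1·0.818^9 = 0.2984359
1 − 0.4325681 = 0.5674319

0.56743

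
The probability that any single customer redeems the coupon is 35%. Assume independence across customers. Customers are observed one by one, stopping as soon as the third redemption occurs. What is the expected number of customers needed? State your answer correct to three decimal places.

8.571

Y = total customers until the third success; negative binomial with r=3, p=0.35.
E[Y] = r / p = 3 / 0.35 = 8.57143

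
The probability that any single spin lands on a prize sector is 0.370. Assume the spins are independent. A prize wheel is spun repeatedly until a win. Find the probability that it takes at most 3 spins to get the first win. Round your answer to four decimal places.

0.7500

Y = number of spins to the first success; geometric, p = 0.37.
P(Y ≤ 3) = 1 − (1−p)^3 = 1 − 0.250047 = 0.749953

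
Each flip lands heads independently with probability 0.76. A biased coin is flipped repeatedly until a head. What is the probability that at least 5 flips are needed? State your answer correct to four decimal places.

0.0033

Y = number of flips to the first success; geometric, p = 0.76.
P(Y > 4) = P(first 4 all fail) = (1−p)^4 = 0.003318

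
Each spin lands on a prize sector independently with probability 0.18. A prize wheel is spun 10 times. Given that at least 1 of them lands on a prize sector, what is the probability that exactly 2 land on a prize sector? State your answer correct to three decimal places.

X ~ Binomial(10, 0.18). Want P(X=2 | X≥1) = P(X=2) / P(X≥1).
P(X=2) = C(10,2)·0.18^2·0.82^8 = 0.29804
P(X≥1) = 1 − 0.13745 = 0.86255
Ratio = 0.29804 / 0.86255 = 0.34553

0.346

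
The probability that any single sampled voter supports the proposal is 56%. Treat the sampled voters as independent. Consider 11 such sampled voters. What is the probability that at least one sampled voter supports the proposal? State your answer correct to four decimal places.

P(at least one) = 1 − P(none) = 1 − (1 − 0.56)^11
= 1 − 0.000120 = 0.999880

0.9999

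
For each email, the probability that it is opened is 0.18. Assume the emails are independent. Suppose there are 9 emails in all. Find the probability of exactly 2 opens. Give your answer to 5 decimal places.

X ~ Binomial(n=9, p=0.18).
P(X=2) = C(9,2) · p^2 · (1−p)^7
= 36 · 0.0324 · 0.24929 = 0.2907666

0.29077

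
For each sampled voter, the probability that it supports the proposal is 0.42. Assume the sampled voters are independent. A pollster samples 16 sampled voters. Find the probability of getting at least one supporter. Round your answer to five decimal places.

P(at least one) = 1 − P(none) = 1 − (1 − 0.42)^16
= 1 − 0.0001640 = 0.9998360

0.99984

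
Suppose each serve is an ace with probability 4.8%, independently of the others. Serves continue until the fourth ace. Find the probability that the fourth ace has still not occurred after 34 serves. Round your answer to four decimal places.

0.9215

Needing more than 34 serves ⇔ fewer than 4 successes in the first 34. With X ~ Binomial(34, 0.048), P(Y > 34) = P(X ≤ 3).
  k=0: C(34,0)·0.048^0·0.952^34 = 0.187783
  k=1: C(34,1)·0.048^1·0.952^33 = 0.321914
  k=2: C(34,2)·0.048^2·0.952^32 = 0.267811
  k=3: C(34,3)·0.048^3·0.952^31 = 0.144033
P(X ≤ 3) = 0.921540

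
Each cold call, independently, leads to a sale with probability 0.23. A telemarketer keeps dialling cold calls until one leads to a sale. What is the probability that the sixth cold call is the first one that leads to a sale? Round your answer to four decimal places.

0.0623

Geometric (trials to first success), p = 0.23.
P(Y = 6) = (1−p)^5 · p = 0.27068 · 0.23 = 0.062256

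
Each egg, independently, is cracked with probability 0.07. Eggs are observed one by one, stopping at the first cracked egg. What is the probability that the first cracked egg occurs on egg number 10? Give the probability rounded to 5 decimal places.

0.03643

Geometric (trials to first success), p = 0.07.
P(Y = 10) = (1−p)^9 · p = 0.52041 · 0.07 = 0.0364288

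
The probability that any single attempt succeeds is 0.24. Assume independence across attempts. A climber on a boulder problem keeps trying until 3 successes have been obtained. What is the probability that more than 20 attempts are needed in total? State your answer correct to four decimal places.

0.1085

Needing more than 20 attempts ⇔ fewer than 3 successes in the first 20. With X ~ Binomial(20, 0.24), P(Y > 20) = P(X ≤ 2).
  k=0: C(20,0)·0.24^0·0.76^20 = 0.004133
  k=1: C(20,1)·0.24^1·0.76^19 = 0.026104
  k=2: C(20,2)·0.24^2·0.76^18 = 0.078311
P(X ≤ 2) = 0.108547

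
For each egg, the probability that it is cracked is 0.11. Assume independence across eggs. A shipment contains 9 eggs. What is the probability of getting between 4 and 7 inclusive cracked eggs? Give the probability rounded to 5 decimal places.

0.01168

X ~ Binomial(9, 0.11); P(4 ≤ X ≤ 7) = Σ C(9,k) p^k (1−p)^(9−k) over k:
  k=4: C(9,4)·0.11^4·0.89^5 = 0.0103013
  k=5: C(9,5)·0.11^5·0.89^4 = 0.0012732
  k=6: C(9,6)·0.11^6·0.89^3 = 0.0001049
  k=7: C(9,7)·0.11^7·0.89^2 = 0.0000056
Total = 0.0116849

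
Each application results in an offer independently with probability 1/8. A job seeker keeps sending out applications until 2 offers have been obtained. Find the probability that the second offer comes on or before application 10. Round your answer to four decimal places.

Finishing within 10 applications ⇔ at least 2 successes in the first 10. With X ~ Binomial(10, 0.125), P(Y ≤ 10) = 1 − P(X ≤ 1).
  k=0: C(10,0)·0.125^0·0.875^10 = 0.263076
  k=1: C(10,1)·0.125^1·0.875^9 = 0.375822
1 − 0.638898 = 0.361102

0.3611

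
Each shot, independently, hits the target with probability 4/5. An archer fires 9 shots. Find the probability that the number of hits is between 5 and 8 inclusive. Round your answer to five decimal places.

0.84620

X ~ Binomial(9, 0.80); P(5 ≤ X ≤ 8) = Σ C(9,k) p^k (1−p)^(9−k) over k:
  k=5: C(9,5)·0.80^5·0.20^4 = 0.0660603
  k=6: C(9,6)·0.80^6·0.20^3 = 0.1761608
  k=7: C(9,7)·0.80^7·0.20^2 = 0.3019899
  k=8: C(9,8)·0.80^8·0.20^1 = 0.3019899
Total = 0.8462008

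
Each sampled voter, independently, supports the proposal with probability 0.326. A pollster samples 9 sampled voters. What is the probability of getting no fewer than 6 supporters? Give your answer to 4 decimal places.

X ~ Binomial(9, 0.326); P(X ≥ 6) = Σ C(9,k) p^k (1−p)^(9−k) over k:
  k=6: C(9,6)·0.326^6·0.674^3 = 0.030872
  k=7: C(9,7)·0.326^7·0.674^2 = 0.006399
  k=8: C(9,8)·0.326^8·0.674^1 = 0.000774
  k=9: C(9,9)·0.326^9·0.674^0 = 0.000042
Total = 0.038087

0.0381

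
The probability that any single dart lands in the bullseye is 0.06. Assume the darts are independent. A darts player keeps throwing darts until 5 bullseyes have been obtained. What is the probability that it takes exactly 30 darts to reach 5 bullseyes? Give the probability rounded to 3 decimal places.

0.004

Y = trial on which the fifth success occurs; negative binomial, r=5, p=0.06.
P(Y=30) = C(29,4) · p^5 · (1−p)^25
= 23751 · 7.776e-07 · 0.21291 = 0.00393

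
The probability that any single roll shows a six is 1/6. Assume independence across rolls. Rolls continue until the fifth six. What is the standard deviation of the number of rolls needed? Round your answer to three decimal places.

Y = total rolls until the fifth success; negative binomial with r=5, p=0.166667.
SD(Y) = √[r(1−p)/p²] = √(150.00000) = 12.24745

12.247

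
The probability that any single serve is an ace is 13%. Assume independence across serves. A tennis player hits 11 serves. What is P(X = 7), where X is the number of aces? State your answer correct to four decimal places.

0.0001

X ~ Binomial(n=11, p=0.13).
P(X=7) = C(11,7) · p^7 · (1−p)^4
= 330 · 6.2749e-07 · 0.5729 = 0.000119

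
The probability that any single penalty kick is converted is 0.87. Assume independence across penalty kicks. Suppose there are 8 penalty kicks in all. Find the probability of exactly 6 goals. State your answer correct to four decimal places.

X ~ Binomial(n=8, p=0.87).
P(X=6) = C(8,6) · p^6 · (1−p)^2
= 28 · 0.43363 · 0.0169 = 0.205192

0.2052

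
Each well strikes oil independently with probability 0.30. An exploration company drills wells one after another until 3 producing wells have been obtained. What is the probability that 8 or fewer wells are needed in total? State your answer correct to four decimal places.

0.4482

Finishing within 8 wells ⇔ at least 3 successes in the first 8. With X ~ Binomial(8, 0.30), P(Y ≤ 8) = 1 − P(X ≤ 2).
  k=0: C(8,0)·0.30^0·0.70^8 = 0.057648
  k=1: C(8,1)·0.30^1·0.70^7 = 0.197650
  k=2: C(8,2)·0.30^2·0.70^6 = 0.296475
1 − 0.551774 = 0.448226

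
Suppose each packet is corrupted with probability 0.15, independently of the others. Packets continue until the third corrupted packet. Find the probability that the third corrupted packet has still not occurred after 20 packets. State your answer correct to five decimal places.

0.40490

Needing more than 20 packets ⇔ fewer than 3 successes in the first 20. With X ~ Binomial(20, 0.15), P(Y > 20) = P(X ≤ 2).
  k=0: C(20,0)·0.15^0·0.85^20 = 0.0387595
  k=1: C(20,1)·0.15^1·0.85^19 = 0.1367983
  k=2: C(20,2)·0.15^2·0.85^18 = 0.2293384
P(X ≤ 2) = 0.4048963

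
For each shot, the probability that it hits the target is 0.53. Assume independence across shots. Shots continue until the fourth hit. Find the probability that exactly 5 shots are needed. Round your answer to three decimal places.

Y = trial on which the fourth success occurs; negative binomial, r=4, p=0.53.
P(Y=5) = C(4,3) · p^4 · (1−p)^1
= 4 · 0.078905 · 0.47 = 0.14834

0.148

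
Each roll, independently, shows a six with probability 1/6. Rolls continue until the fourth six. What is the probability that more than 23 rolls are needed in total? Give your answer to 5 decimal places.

0.45116

Needing more than 23 rolls ⇔ fewer than 4 successes in the first 23. With X ~ Binomial(23, 0.166667), P(Y > 23) = P(X ≤ 3).
  k=0: C(23,0)·0.166667^0·0.833333^23 = 0.0150949
  k=1: C(23,1)·0.166667^1·0.833333^22 = 0.0694367
  k=2: C(23,2)·0.166667^2·0.833333^21 = 0.1527608
  k=3: C(23,3)·0.166667^3·0.833333^20 = 0.2138651
P(X ≤ 3) = 0.4511575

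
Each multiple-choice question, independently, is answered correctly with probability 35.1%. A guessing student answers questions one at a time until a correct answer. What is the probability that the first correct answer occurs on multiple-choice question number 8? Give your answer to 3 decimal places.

Geometric (trials to first success), p = 0.351.
P(Y = 8) = (1−p)^7 · p = 0.048497 · 0.351 = 0.01702

0.017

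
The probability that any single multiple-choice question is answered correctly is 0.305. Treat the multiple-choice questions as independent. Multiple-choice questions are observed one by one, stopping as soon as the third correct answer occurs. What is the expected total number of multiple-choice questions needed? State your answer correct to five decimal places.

9.83607

Y = total multiple-choice questions until the third success; negative binomial with r=3, p=0.305.
E[Y] = r / p = 3 / 0.305 = 9.8360656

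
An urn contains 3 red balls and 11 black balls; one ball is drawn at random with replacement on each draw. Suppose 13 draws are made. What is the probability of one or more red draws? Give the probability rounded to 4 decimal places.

P(at least one) = 1 − P(none) = 1 − (1 − 0.214286)^13
= 1 − 0.043495 = 0.956505

0.9565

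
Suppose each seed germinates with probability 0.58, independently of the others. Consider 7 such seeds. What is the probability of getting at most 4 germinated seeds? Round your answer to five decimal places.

0.62286

X ~ Binomial(7, 0.58); P(X ≤ 4) = Σ C(7,k) p^k (1−p)^(7−k) over k:
  k=0: C(7,0)·0.58^0·0.42^7 = 0.0023054
  k=1: C(7,1)·0.58^1·0.42^6 = 0.0222855
  k=2: C(7,2)·0.58^2·0.42^5 = 0.0923255
  k=3: C(7,3)·0.58^3·0.42^4 = 0.2124952
  k=4: C(7,4)·0.58^4·0.42^3 = 0.2934458
Total = 0.6228574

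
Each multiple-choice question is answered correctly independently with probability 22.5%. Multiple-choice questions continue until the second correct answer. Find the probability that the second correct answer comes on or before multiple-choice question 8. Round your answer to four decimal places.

Finishing within 8 multiple-choice questions ⇔ at least 2 successes in the first 8. With X ~ Binomial(8, 0.225), P(Y ≤ 8) = 1 − P(X ≤ 1).
  k=0: C(8,0)·0.225^0·0.775^8 = 0.130141
  k=1: C(8,1)·0.225^1·0.775^7 = 0.302263
1 − 0.432403 = 0.567597

0.5676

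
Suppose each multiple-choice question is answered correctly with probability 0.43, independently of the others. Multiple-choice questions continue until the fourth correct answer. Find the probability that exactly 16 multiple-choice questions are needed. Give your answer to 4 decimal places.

0.0183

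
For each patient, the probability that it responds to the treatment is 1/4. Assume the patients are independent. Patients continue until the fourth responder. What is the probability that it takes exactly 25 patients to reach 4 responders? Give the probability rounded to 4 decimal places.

0.0188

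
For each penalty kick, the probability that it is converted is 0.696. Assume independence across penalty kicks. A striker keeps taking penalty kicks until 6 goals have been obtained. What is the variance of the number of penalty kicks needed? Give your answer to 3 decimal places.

Y = total penalty kicks until the sixth success; negative binomial with r=6, p=0.696.
Var(Y) = r(1−p)/p² = 6·0.304 / 0.696² = 3.76536

3.765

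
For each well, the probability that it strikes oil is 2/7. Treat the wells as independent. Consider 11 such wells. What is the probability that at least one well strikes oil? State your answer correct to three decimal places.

0.975

P(at least one) = 1 − P(none) = 1 − (1 − 0.285714)^11
= 1 − 0.02469 = 0.97531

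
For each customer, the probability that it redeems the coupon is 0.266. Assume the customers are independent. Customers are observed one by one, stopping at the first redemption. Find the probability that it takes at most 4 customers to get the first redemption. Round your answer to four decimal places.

0.7097

Y = number of customers to the first success; geometric, p = 0.266.
P(Y ≤ 4) = 1 − (1−p)^4 = 1 − 0.290258 = 0.709742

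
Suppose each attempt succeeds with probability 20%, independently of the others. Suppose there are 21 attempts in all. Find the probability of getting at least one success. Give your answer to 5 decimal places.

0.99078

P(at least one) = 1 − P(none) = 1 − (1 − 0.20)^21
= 1 − 0.0092234 = 0.9907766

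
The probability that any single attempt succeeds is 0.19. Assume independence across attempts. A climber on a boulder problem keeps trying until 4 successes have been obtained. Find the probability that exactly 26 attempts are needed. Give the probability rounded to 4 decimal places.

0.0291

Y = trial on which the fourth success occurs; negative binomial, r=4, p=0.19.
P(Y=26) = C(25,3) · p^4 · (1−p)^22
= 2300 · 0.0013032 · 0.0096977 = 0.029068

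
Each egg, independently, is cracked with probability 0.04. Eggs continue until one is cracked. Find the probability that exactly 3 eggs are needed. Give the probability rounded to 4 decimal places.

0.0369

Geometric (trials to first success), p = 0.04.
P(Y = 3) = (1−p)^2 · p = 0.9216 · 0.04 = 0.036864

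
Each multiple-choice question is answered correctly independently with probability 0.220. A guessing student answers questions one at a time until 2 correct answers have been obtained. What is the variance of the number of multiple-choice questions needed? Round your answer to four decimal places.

Y = total multiple-choice questions until the second success; negative binomial with r=2, p=0.22.
Var(Y) = r(1−p)/p² = 2·0.78 / 0.22² = 32.231405

32.2314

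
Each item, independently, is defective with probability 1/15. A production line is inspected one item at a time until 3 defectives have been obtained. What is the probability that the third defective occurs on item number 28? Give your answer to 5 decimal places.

0.01853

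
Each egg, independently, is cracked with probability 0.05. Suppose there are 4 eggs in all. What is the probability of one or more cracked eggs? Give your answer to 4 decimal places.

0.1855

P(at least one) = 1 − P(none) = 1 − (1 − 0.05)^4
= 1 − 0.814506 = 0.185494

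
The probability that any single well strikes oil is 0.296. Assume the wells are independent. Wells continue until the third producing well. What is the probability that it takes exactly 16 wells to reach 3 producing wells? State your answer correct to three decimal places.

0.028

Y = trial on which the third success occurs; negative binomial, r=3, p=0.296.
P(Y=16) = C(15,2) · p^3 · (1−p)^13
= 105 · 0.025934 · 0.010434 = 0.02841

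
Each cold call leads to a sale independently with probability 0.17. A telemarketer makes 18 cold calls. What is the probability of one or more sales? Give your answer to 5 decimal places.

P(at least one) = 1 − P(none) = 1 − (1 − 0.17)^18
= 1 − 0.0349467 = 0.9650533

0.96505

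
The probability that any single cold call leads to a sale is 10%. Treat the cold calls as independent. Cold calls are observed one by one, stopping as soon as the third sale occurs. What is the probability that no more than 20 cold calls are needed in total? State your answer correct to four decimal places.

Finishing within 20 cold calls ⇔ at least 3 successes in the first 20. With X ~ Binomial(20, 0.10), P(Y ≤ 20) = 1 − P(X ≤ 2).
  k=0: C(20,0)·0.10^0·0.90^20 = 0.121577
  k=1: C(20,1)·0.10^1·0.90^19 = 0.270170
  k=2: C(20,2)·0.10^2·0.90^18 = 0.285180
1 − 0.676927 = 0.323073

0.3231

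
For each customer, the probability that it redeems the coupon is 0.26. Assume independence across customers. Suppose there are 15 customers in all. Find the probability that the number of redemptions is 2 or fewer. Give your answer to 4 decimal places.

X ~ Binomial(15, 0.26); P(X ≤ 2) = Σ C(15,k) p^k (1−p)^(15−k) over k:
  k=0: C(15,0)·0.26^0·0.74^15 = 0.010926
  k=1: C(15,1)·0.26^1·0.74^14 = 0.057585
  k=2: C(15,2)·0.26^2·0.74^13 = 0.141628
Total = 0.210139

0.2101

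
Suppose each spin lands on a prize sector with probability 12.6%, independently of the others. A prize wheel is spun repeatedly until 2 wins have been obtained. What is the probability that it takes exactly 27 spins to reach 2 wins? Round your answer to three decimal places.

Y = trial on which the second success occurs; negative binomial, r=2, p=0.126.
P(Y=27) = C(26,1) · p^2 · (1−p)^25
= 26 · 0.015876 · 0.034497 = 0.01424

0.014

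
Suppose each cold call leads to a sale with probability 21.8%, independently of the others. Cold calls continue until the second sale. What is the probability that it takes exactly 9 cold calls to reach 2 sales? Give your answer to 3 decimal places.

Y = trial on which the second success occurs; negative binomial, r=2, p=0.218.
P(Y=9) = C(8,1) · p^2 · (1−p)^7
= 8 · 0.047524 · 0.17883 = 0.06799

0.068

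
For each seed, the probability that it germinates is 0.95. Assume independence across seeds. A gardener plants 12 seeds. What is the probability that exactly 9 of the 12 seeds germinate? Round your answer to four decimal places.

0.0173

X ~ Binomial(n=12, p=0.95).
P(X=9) = C(12,9) · p^9 · (1−p)^3
= 220 · 0.63025 · 0.000125 = 0.017332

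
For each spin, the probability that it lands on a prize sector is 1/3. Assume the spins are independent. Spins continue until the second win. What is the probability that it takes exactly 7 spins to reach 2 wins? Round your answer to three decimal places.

Y = trial on which the second success occurs; negative binomial, r=2, p=0.333333.
P(Y=7) = C(6,1) · p^2 · (1−p)^5
= 6 · 0.11111 · 0.13169 = 0.08779

0.088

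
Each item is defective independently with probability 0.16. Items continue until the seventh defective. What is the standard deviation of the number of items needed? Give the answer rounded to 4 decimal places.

15.1554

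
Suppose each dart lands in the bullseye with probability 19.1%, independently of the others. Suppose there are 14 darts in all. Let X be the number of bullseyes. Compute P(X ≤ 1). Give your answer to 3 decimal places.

X ~ Binomial(14, 0.191); P(X ≤ 1) = Σ C(14,k) p^k (1−p)^(14−k) over k:
  k=0: C(14,0)·0.191^0·0.809^14 = 0.05144
  k=1: C(14,1)·0.191^1·0.809^13 = 0.17002
Total = 0.22145

0.221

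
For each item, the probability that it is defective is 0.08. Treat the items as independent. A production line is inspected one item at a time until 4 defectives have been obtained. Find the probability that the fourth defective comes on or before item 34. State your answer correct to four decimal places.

0.2875

Finishing within 34 items ⇔ at least 4 successes in the first 34. With X ~ Binomial(34, 0.08), P(Y ≤ 34) = 1 − P(X ≤ 3).
  k=0: C(34,0)·0.08^0·0.92^34 = 0.058720
  k=1: C(34,1)·0.08^1·0.92^33 = 0.173607
  k=2: C(34,2)·0.08^2·0.92^32 = 0.249088
  k=3: C(34,3)·0.08^3·0.92^31 = 0.231038
1 − 0.712454 = 0.287546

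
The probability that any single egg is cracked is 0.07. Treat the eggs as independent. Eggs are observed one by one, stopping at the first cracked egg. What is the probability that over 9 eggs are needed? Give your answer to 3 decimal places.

0.520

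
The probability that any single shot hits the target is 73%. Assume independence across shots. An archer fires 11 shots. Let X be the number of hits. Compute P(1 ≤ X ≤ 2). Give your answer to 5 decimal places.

X ~ Binomial(11, 0.73); P(1 ≤ X ≤ 2) = Σ C(11,k) p^k (1−p)^(11−k) over k:
  k=1: C(11,1)·0.73^1·0.27^10 = 0.0000165
  k=2: C(11,2)·0.73^2·0.27^9 = 0.0002235
Total = 0.0002400

0.00024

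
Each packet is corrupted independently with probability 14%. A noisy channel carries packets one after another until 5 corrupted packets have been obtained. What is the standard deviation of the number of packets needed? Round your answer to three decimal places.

Y = total packets until the fifth success; negative binomial with r=5, p=0.14.
SD(Y) = √[r(1−p)/p²] = √(219.38776) = 14.81174

14.812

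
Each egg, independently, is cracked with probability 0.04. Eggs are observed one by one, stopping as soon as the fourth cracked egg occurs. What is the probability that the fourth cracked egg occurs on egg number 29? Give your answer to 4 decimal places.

0.0030

Y = trial on which the fourth success occurs; negative binomial, r=4, p=0.04.
P(Y=29) = C(28,3) · p^4 · (1−p)^25
= 3276 · 2.56e-06 · 0.3604 = 0.003022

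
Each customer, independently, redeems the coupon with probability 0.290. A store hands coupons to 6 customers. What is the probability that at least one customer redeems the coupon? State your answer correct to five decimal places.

P(at least one) = 1 − P(none) = 1 − (1 − 0.29)^6
= 1 − 0.1281003 = 0.8718997

0.87190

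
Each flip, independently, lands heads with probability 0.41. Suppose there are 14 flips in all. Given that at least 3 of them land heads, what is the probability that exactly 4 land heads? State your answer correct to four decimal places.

X ~ Binomial(14, 0.41). Want P(X=4 | X≥3) = P(X=4) / P(X≥3).
P(X=4) = C(14,4)·0.41^4·0.59^10 = 0.144574
P(X≥3) = 1 − 0.000619 − 0.006025 − 0.027217 = 0.966139
Ratio = 0.144574 / 0.966139 = 0.149641

0.1496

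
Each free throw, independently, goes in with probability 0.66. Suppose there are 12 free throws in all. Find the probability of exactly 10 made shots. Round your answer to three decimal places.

X ~ Binomial(n=12, p=0.66).
P(X=10) = C(12,10) · p^10 · (1−p)^2
= 66 · 0.015683 · 0.1156 = 0.11966

0.120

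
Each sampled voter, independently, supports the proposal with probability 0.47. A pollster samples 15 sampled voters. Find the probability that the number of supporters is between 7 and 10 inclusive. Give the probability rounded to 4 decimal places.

X ~ Binomial(15, 0.47); P(7 ≤ X ≤ 10) = Σ C(15,k) p^k (1−p)^(15−k) over k:
  k=7: C(15,7)·0.47^7·0.53^8 = 0.202974
  k=8: C(15,8)·0.47^8·0.53^7 = 0.179996
  k=9: C(15,9)·0.47^9·0.53^6 = 0.124148
  k=10: C(15,10)·0.47^10·0.53^5 = 0.066056
Total = 0.573174

0.5732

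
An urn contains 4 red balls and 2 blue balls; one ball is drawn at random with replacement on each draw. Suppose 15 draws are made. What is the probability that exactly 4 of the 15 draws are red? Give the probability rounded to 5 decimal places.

X ~ Binomial(n=15, p=0.666667).
P(X=4) = C(15,4) · p^4 · (1−p)^11
= 1365 · 0.19753 · 5.645e-06 = 0.0015221

0.00152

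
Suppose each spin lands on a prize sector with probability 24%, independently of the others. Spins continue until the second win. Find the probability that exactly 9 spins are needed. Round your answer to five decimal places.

0.06749

Y = trial on which the second success occurs; negative binomial, r=2, p=0.24.
P(Y=9) = C(8,1) · p^2 · (1−p)^7
= 8 · 0.0576 · 0.14645 = 0.0674851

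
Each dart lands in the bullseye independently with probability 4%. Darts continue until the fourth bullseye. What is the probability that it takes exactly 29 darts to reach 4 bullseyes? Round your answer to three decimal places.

Y = trial on which the fourth success occurs; negative binomial, r=4, p=0.04.
P(Y=29) = C(28,3) · p^4 · (1−p)^25
= 3276 · 2.56e-06 · 0.3604 = 0.00302

0.003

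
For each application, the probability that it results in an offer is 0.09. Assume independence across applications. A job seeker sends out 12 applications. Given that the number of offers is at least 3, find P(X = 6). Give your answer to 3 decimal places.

0.003

X ~ Binomial(12, 0.09). Want P(X=6 | X≥3) = P(X=6) / P(X≥3).
P(X=6) = C(12,6)·0.09^6·0.91^6 = 0.00028
P(X≥3) = 1 − 0.32248 − 0.38272 − 0.20818 = 0.08662
Ratio = 0.00028 / 0.08662 = 0.00322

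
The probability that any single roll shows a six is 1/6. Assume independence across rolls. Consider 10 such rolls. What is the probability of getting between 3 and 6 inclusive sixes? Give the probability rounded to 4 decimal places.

0.2245

X ~ Binomial(10, 0.166667); P(3 ≤ X ≤ 6) = Σ C(10,k) p^k (1−p)^(10−k) over k:
  k=3: C(10,3)·0.166667^3·0.833333^7 = 0.155045
  k=4: C(10,4)·0.166667^4·0.833333^6 = 0.054266
  k=5: C(10,5)·0.166667^5·0.833333^5 = 0.013024
  k=6: C(10,6)·0.166667^6·0.833333^4 = 0.002171
Total = 0.224506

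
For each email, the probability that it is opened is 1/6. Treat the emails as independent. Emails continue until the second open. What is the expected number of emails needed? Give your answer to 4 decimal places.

12.0000

Y = total emails until the second success; negative binomial with r=2, p=0.166667.
E[Y] = r / p = 2 / 0.166667 = 12.000000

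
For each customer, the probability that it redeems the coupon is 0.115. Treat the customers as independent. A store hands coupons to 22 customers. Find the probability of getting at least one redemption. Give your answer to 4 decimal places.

0.9320

P(at least one) = 1 − P(none) = 1 − (1 − 0.115)^22
= 1 − 0.068038 = 0.931962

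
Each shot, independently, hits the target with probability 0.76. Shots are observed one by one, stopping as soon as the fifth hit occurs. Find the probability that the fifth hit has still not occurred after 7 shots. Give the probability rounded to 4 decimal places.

0.2231

Needing more than 7 shots ⇔ fewer than 5 successes in the first 7. With X ~ Binomial(7, 0.76), P(Y > 7) = P(X ≤ 4).
  k=0: C(7,0)·0.76^0·0.24^7 = 0.000046
  k=1: C(7,1)·0.76^1·0.24^6 = 0.001017
  k=2: C(7,2)·0.76^2·0.24^5 = 0.009658
  k=3: C(7,3)·0.76^3·0.24^4 = 0.050975
  k=4: C(7,4)·0.76^4·0.24^3 = 0.161420
P(X ≤ 4) = 0.223115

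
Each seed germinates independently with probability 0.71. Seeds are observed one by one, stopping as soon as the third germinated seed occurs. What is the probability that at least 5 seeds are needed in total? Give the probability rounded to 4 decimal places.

Needing more than 4 seeds ⇔ fewer than 3 successes in the first 4. With X ~ Binomial(4, 0.71), P(Y > 4) = P(X ≤ 2).
  k=0: C(4,0)·0.71^0·0.29^4 = 0.007073
  k=1: C(4,1)·0.71^1·0.29^3 = 0.069265
  k=2: C(4,2)·0.71^2·0.29^2 = 0.254369
P(X ≤ 2) = 0.330706

0.3307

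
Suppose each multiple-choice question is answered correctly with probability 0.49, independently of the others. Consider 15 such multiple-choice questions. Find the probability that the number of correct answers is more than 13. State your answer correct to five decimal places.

0.00037

X ~ Binomial(15, 0.49); P(X ≥ 14) = Σ C(15,k) p^k (1−p)^(15−k) over k:
  k=14: C(15,14)·0.49^14·0.51^1 = 0.0003519
  k=15: C(15,15)·0.49^15·0.51^0 = 0.0000225
Total = 0.0003744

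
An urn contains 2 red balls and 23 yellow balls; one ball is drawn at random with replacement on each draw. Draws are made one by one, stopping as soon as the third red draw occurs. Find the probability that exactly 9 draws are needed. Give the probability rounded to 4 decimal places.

0.0087

Y = trial on which the third success occurs; negative binomial, r=3, p=0.08.
P(Y=9) = C(8,2) · p^3 · (1−p)^6
= 28 · 0.000512 · 0.60636 = 0.008693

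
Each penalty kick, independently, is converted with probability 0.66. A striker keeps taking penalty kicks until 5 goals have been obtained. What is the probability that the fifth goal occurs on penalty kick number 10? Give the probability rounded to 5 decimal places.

Y = trial on which the fifth success occurs; negative binomial, r=5, p=0.66.
P(Y=10) = C(9,4) · p^5 · (1−p)^5
= 126 · 0.12523 · 0.0045435 = 0.0716943

0.07169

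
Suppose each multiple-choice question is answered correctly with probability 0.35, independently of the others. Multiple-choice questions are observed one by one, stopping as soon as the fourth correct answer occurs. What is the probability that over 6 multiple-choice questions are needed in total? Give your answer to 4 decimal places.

0.8826

Needing more than 6 multiple-choice questions ⇔ fewer than 4 successes in the first 6. With X ~ Binomial(6, 0.35), P(Y > 6) = P(X ≤ 3).
  k=0: C(6,0)·0.35^0·0.65^6 = 0.075419
  k=1: C(6,1)·0.35^1·0.65^5 = 0.243661
  k=2: C(6,2)·0.35^2·0.65^4 = 0.328005
  k=3: C(6,3)·0.35^3·0.65^3 = 0.235491
P(X ≤ 3) = 0.882576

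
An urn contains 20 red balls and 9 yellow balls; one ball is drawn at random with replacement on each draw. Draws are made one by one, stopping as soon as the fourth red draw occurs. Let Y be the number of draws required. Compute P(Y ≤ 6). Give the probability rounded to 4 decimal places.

Finishing within 6 draws ⇔ at least 4 successes in the first 6. With X ~ Binomial(6, 0.689655), P(Y ≤ 6) = 1 − P(X ≤ 3).
  k=0: C(6,0)·0.689655^0·0.310345^6 = 0.000893
  k=1: C(6,1)·0.689655^1·0.310345^5 = 0.011913
  k=2: C(6,2)·0.689655^2·0.310345^4 = 0.066181
  k=3: C(6,3)·0.689655^3·0.310345^3 = 0.196092
1 − 0.275079 = 0.724921

0.7249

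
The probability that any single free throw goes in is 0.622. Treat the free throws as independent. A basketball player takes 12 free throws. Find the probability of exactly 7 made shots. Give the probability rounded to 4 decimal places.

X ~ Binomial(n=12, p=0.622).
P(X=7) = C(12,7) · p^7 · (1−p)^5
= 792 · 0.036019 · 0.0077172 = 0.220149

0.2201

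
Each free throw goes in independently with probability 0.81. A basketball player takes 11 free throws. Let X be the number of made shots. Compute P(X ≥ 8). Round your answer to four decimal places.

X ~ Binomial(11, 0.81); P(X ≥ 8) = Σ C(11,k) p^k (1−p)^(11−k) over k:
  k=8: C(11,8)·0.81^8·0.19^3 = 0.209713
  k=9: C(11,9)·0.81^9·0.19^2 = 0.298013
  k=10: C(11,10)·0.81^10·0.19^1 = 0.254095
  k=11: C(11,11)·0.81^11·0.19^0 = 0.098477
Total = 0.860298

0.8603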